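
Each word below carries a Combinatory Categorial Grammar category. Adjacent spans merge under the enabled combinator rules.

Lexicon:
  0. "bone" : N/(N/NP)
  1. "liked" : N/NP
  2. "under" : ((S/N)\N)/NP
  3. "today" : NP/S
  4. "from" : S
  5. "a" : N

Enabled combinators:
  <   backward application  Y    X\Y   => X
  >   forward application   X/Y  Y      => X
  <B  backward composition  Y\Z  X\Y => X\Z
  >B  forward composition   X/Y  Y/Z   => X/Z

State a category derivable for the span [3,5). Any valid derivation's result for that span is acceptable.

NP

[0,6] S   >
  [0,5] S/N   <
    [0,2] N   >
      [0,1] "bone" : N/(N/NP)
      [1,2] "liked" : N/NP
    [2,5] (S/N)\N   >
      [2,3] "under" : ((S/N)\N)/NP
      [3,5] NP   >
        [3,4] "today" : NP/S
        [4,5] "from" : S
  [5,6] "a" : N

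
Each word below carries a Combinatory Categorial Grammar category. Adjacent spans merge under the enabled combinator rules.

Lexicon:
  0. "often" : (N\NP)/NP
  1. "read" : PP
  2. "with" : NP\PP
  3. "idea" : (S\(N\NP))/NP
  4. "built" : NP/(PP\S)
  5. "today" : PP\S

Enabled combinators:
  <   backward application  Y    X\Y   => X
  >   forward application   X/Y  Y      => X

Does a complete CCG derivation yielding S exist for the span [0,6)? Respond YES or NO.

[0,6] S   <
  [0,3] N\NP   >
    [0,1] "often" : (N\NP)/NP
    [1,3] NP   <
      [1,2] "read" : PP
      [2,3] "with" : NP\PP
  [3,6] S\(N\NP)   >
    [3,4] "idea" : (S\(N\NP))/NP
    [4,6] NP   >
      [4,5] "built" : NP/(PP\S)
      [5,6] "today" : PP\S

YES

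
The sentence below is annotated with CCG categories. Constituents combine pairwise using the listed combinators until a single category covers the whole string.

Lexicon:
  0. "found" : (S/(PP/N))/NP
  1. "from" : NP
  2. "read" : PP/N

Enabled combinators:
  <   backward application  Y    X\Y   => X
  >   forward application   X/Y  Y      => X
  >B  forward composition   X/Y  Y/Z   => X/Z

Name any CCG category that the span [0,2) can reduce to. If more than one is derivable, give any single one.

[0,3] S   >
  [0,2] S/(PP/N)   >
    [0,1] "found" : (S/(PP/N))/NP
    [1,2] "from" : NP
  [2,3] "read" : PP/N

S/(PP/N)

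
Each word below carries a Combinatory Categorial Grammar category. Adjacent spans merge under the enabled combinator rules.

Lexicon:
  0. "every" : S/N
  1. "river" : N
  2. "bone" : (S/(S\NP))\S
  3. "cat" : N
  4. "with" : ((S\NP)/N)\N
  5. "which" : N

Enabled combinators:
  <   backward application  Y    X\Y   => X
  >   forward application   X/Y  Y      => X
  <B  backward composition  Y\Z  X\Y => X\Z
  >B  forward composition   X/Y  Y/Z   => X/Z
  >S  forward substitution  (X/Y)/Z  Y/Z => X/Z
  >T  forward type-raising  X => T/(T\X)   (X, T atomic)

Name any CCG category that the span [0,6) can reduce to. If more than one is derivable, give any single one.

S

[0,6] S   >
  [0,3] S/(S\NP)   <
    [0,2] S   >
      [0,1] "every" : S/N
      [1,2] "river" : N
    [2,3] "bone" : (S/(S\NP))\S
  [3,6] S\NP   >
    [3,5] (S\NP)/N   <
      [3,4] "cat" : N
      [4,5] "with" : ((S\NP)/N)\N
    [5,6] "which" : N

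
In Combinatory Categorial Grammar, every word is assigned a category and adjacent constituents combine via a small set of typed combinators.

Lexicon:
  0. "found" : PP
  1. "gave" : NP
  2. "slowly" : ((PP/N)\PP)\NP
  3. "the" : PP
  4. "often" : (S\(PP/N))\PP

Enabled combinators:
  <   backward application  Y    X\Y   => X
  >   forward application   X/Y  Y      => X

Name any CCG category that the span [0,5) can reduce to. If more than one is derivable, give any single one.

S

[0,5] S   <
  [0,3] PP/N   <
    [0,1] "found" : PP
    [1,3] (PP/N)\PP   <
      [1,2] "gave" : NP
      [2,3] "slowly" : ((PP/N)\PP)\NP
  [3,5] S\(PP/N)   <
    [3,4] "the" : PP
    [4,5] "often" : (S\(PP/N))\PP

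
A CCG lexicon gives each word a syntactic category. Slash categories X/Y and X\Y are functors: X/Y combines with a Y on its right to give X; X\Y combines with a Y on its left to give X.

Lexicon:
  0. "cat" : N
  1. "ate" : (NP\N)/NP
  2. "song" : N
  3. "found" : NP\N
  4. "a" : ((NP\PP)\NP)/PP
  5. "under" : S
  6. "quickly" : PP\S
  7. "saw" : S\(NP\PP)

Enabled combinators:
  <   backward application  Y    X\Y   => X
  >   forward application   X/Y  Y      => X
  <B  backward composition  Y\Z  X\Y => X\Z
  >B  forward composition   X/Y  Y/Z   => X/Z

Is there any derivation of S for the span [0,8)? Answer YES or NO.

[0,8] S   <
  [0,4] NP   <
    [0,1] "cat" : N
    [1,4] NP\N   >
      [1,2] "ate" : (NP\N)/NP
      [2,4] NP   <
        [2,3] "song" : N
        [3,4] "found" : NP\N
  [4,8] S\NP   <B
    [4,7] (NP\PP)\NP   >
      [4,5] "a" : ((NP\PP)\NP)/PP
      [5,7] PP   <
        [5,6] "under" : S
        [6,7] "quickly" : PP\S
    [7,8] "saw" : S\(NP\PP)

YES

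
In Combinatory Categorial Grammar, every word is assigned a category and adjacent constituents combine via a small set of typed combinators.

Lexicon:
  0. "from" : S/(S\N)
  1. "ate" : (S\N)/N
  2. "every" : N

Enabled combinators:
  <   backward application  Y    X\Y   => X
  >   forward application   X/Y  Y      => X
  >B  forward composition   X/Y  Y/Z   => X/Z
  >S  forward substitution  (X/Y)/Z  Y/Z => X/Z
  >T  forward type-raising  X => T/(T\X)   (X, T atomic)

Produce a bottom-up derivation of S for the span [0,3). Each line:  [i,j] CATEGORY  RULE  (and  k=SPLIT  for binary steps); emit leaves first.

[0,3] S   >
  [0,1] "from" : S/(S\N)
  [1,3] S\N   >
    [1,2] "ate" : (S\N)/N
    [2,3] "every" : N

[0,1] S/(S\N)  lex  "from"
[1,2] (S\N)/N  lex  "ate"
[2,3] N  lex  "every"
[1,3] S\N  >  k=2
[0,3] S  >  k=1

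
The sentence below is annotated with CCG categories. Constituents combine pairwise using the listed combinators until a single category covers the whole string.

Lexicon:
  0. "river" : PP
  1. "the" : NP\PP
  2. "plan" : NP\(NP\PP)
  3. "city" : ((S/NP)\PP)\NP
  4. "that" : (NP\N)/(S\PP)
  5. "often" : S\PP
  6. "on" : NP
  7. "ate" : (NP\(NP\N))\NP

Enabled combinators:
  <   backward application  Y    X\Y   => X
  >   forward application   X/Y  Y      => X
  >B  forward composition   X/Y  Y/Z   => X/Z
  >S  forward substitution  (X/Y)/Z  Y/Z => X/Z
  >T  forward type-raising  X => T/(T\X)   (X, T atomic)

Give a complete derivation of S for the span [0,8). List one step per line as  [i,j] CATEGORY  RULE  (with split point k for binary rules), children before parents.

[0,8] S   >
  [0,4] S/NP   <
    [0,1] "river" : PP
    [1,4] (S/NP)\PP   <
      [1,3] NP   <
        [1,2] "the" : NP\PP
        [2,3] "plan" : NP\(NP\PP)
      [3,4] "city" : ((S/NP)\PP)\NP
  [4,8] NP   <
    [4,6] NP\N   >
      [4,5] "that" : (NP\N)/(S\PP)
      [5,6] "often" : S\PP
    [6,8] NP\(NP\N)   <
      [6,7] "on" : NP
      [7,8] "ate" : (NP\(NP\N))\NP

[0,1] PP  lex  "river"
[1,2] NP\PP  lex  "the"
[2,3] NP\(NP\PP)  lex  "plan"
[1,3] NP  <  k=2
[3,4] ((S/NP)\PP)\NP  lex  "city"
[1,4] (S/NP)\PP  <  k=3
[0,4] S/NP  <  k=1
[4,5] (NP\N)/(S\PP)  lex  "that"
[5,6] S\PP  lex  "often"
[4,6] NP\N  >  k=5
[6,7] NP  lex  "on"
[7,8] (NP\(NP\N))\NP  lex  "ate"
[6,8] NP\(NP\N)  <  k=7
[4,8] NP  <  k=6
[0,8] S  >  k=4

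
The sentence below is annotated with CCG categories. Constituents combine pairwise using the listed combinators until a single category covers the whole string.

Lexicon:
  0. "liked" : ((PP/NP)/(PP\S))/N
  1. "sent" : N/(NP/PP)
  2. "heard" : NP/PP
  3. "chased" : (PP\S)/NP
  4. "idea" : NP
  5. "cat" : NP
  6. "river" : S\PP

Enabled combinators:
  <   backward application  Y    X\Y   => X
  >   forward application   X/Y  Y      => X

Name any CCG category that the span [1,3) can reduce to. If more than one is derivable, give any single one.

[0,7] S   <
  [0,6] PP   >
    [0,5] PP/NP   >
      [0,3] (PP/NP)/(PP\S)   >
        [0,1] "liked" : ((PP/NP)/(PP\S))/N
        [1,3] N   >
          [1,2] "sent" : N/(NP/PP)
          [2,3] "heard" : NP/PP
      [3,5] PP\S   >
        [3,4] "chased" : (PP\S)/NP
        [4,5] "idea" : NP
    [5,6] "cat" : NP
  [6,7] "river" : S\PP

N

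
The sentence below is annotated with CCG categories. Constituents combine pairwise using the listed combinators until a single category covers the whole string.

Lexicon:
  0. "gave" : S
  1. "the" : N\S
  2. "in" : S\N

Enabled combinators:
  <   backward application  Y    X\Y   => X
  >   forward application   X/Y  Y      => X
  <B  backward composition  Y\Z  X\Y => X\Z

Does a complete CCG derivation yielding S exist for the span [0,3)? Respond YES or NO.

[0,3] S   <
  [0,2] N   <
    [0,1] "gave" : S
    [1,2] "the" : N\S
  [2,3] "in" : S\N

YES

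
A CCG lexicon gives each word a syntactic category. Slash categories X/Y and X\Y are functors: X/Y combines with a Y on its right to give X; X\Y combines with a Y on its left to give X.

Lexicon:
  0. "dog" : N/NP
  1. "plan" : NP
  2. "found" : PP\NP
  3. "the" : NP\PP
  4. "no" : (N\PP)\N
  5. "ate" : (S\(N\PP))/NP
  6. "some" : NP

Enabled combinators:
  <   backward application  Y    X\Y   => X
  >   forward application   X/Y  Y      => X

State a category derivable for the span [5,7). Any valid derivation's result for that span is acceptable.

[0,7] S   <
  [0,5] N\PP   <
    [0,4] N   >
      [0,1] "dog" : N/NP
      [1,4] NP   <
        [1,3] PP   <
          [1,2] "plan" : NP
          [2,3] "found" : PP\NP
        [3,4] "the" : NP\PP
    [4,5] "no" : (N\PP)\N
  [5,7] S\(N\PP)   >
    [5,6] "ate" : (S\(N\PP))/NP
    [6,7] "some" : NP

S\(N\PP)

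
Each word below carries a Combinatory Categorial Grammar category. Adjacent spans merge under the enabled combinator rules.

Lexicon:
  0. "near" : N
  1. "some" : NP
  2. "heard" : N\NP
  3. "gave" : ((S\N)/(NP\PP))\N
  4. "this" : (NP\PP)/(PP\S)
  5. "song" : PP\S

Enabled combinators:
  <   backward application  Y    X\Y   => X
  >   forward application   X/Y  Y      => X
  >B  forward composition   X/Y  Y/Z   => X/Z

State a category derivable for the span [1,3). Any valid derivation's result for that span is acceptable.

[0,6] S   <
  [0,1] "near" : N
  [1,6] S\N   >
    [1,4] (S\N)/(NP\PP)   <
      [1,3] N   <
        [1,2] "some" : NP
        [2,3] "heard" : N\NP
      [3,4] "gave" : ((S\N)/(NP\PP))\N
    [4,6] NP\PP   >
      [4,5] "this" : (NP\PP)/(PP\S)
      [5,6] "song" : PP\S

N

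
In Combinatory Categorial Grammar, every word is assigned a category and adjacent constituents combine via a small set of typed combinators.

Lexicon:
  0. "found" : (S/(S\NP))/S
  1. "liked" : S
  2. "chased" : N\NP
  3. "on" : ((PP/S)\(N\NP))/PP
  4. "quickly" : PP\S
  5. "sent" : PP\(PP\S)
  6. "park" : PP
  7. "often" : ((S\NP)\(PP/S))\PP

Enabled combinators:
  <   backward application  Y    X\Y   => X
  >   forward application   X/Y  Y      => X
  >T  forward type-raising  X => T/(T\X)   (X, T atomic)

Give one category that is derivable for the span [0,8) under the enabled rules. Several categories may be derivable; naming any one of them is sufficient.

S

[0,8] S   >
  [0,2] S/(S\NP)   >
    [0,1] "found" : (S/(S\NP))/S
    [1,2] "liked" : S
  [2,8] S\NP   <
    [2,6] PP/S   <
      [2,3] "chased" : N\NP
      [3,6] (PP/S)\(N\NP)   >
        [3,4] "on" : ((PP/S)\(N\NP))/PP
        [4,6] PP   <
          [4,5] "quickly" : PP\S
          [5,6] "sent" : PP\(PP\S)
    [6,8] (S\NP)\(PP/S)   <
      [6,7] "park" : PP
      [7,8] "often" : ((S\NP)\(PP/S))\PP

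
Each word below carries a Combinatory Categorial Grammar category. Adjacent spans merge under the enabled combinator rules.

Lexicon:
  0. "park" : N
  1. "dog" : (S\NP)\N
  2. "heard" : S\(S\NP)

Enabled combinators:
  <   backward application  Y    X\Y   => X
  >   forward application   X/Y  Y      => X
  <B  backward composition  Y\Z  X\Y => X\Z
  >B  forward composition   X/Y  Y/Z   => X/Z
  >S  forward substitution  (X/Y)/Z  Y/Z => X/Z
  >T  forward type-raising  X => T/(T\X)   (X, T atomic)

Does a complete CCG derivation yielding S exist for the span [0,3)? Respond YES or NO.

[0,3] S   <
  [0,2] S\NP   <
    [0,1] "park" : N
    [1,2] "dog" : (S\NP)\N
  [2,3] "heard" : S\(S\NP)

YES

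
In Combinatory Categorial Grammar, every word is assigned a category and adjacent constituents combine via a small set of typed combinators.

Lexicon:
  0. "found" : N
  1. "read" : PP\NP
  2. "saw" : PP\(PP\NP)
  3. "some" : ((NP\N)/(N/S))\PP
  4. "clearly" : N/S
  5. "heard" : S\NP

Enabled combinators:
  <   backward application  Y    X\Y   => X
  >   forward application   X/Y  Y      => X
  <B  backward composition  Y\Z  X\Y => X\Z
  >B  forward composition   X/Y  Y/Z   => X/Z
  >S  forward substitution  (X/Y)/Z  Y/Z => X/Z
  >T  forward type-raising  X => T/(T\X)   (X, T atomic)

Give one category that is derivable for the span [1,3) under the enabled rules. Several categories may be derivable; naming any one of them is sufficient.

[0,6] S   >
  [0,1] S/(S\N)   >T
    [0,1] "found" : N
  [1,6] S\N   <B
    [1,5] NP\N   >
      [1,4] (NP\N)/(N/S)   <
        [1,3] PP   <
          [1,2] "read" : PP\NP
          [2,3] "saw" : PP\(PP\NP)
        [3,4] "some" : ((NP\N)/(N/S))\PP
      [4,5] "clearly" : N/S
    [5,6] "heard" : S\NP

PP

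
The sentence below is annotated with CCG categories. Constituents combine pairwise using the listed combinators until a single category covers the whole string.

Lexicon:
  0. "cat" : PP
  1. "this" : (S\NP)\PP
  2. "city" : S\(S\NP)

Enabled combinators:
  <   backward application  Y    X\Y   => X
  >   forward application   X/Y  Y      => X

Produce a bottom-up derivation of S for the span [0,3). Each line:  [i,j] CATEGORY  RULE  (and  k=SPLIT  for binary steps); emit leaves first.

[0,3] S   <
  [0,2] S\NP   <
    [0,1] "cat" : PP
    [1,2] "this" : (S\NP)\PP
  [2,3] "city" : S\(S\NP)

[0,1] PP  lex  "cat"
[1,2] (S\NP)\PP  lex  "this"
[0,2] S\NP  <  k=1
[2,3] S\(S\NP)  lex  "city"
[0,3] S  <  k=2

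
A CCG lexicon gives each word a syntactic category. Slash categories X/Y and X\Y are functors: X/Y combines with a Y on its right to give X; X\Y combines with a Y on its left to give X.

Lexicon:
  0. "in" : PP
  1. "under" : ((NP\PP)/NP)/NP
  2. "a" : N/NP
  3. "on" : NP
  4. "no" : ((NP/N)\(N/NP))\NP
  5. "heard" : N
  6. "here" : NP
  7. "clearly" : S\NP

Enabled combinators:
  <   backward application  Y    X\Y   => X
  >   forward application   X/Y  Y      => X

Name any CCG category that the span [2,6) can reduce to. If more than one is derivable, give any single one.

NP

[0,8] S   <
  [0,7] NP   <
    [0,1] "in" : PP
    [1,7] NP\PP   >
      [1,6] (NP\PP)/NP   >
        [1,2] "under" : ((NP\PP)/NP)/NP
        [2,6] NP   >
          [2,5] NP/N   <
            [2,3] "a" : N/NP
            [3,5] (NP/N)\(N/NP)   <
              [3,4] "on" : NP
              [4,5] "no" : ((NP/N)\(N/NP))\NP
          [5,6] "heard" : N
      [6,7] "here" : NP
  [7,8] "clearly" : S\NP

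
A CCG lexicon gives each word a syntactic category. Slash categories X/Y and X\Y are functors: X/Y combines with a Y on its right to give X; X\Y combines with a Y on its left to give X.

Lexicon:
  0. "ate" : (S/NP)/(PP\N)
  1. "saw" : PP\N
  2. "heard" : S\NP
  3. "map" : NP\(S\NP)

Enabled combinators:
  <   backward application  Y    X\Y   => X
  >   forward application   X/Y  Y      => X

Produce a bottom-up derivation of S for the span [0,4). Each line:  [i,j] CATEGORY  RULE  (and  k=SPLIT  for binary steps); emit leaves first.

[0,4] S   >
  [0,2] S/NP   >
    [0,1] "ate" : (S/NP)/(PP\N)
    [1,2] "saw" : PP\N
  [2,4] NP   <
    [2,3] "heard" : S\NP
    [3,4] "map" : NP\(S\NP)

[0,1] (S/NP)/(PP\N)  lex  "ate"
[1,2] PP\N  lex  "saw"
[0,2] S/NP  >  k=1
[2,3] S\NP  lex  "heard"
[3,4] NP\(S\NP)  lex  "map"
[2,4] NP  <  k=3
[0,4] S  >  k=2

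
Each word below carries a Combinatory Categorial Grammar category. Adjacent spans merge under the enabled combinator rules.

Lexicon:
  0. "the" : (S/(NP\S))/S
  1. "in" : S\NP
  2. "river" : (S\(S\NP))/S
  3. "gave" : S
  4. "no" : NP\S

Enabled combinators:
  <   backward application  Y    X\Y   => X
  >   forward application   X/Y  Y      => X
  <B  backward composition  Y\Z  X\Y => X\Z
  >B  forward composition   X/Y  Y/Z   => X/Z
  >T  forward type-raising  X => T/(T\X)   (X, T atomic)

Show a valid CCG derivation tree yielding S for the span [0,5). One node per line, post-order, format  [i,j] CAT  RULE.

[0,5] S   >
  [0,4] S/(NP\S)   >
    [0,1] "the" : (S/(NP\S))/S
    [1,4] S   <
      [1,2] "in" : S\NP
      [2,4] S\(S\NP)   >
        [2,3] "river" : (S\(S\NP))/S
        [3,4] "gave" : S
  [4,5] "no" : NP\S

[0,1] (S/(NP\S))/S  lex  "the"
[1,2] S\NP  lex  "in"
[2,3] (S\(S\NP))/S  lex  "river"
[3,4] S  lex  "gave"
[2,4] S\(S\NP)  >  k=3
[1,4] S  <  k=2
[0,4] S/(NP\S)  >  k=1
[4,5] NP\S  lex  "no"
[0,5] S  >  k=4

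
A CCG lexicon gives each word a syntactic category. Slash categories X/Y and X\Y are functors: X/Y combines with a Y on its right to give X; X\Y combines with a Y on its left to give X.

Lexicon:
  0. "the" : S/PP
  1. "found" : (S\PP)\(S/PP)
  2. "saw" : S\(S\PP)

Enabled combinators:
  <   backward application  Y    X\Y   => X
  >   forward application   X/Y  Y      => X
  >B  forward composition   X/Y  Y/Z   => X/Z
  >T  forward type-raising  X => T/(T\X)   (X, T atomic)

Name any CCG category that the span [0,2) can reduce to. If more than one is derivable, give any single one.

S\PP

[0,3] S   <
  [0,2] S\PP   <
    [0,1] "the" : S/PP
    [1,2] "found" : (S\PP)\(S/PP)
  [2,3] "saw" : S\(S\PP)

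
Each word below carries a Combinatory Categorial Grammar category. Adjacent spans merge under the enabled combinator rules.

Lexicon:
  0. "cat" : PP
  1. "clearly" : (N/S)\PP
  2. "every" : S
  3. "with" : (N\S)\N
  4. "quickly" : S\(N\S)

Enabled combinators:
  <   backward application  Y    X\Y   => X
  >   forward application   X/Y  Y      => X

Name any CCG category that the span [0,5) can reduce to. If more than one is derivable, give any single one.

S

[0,5] S   <
  [0,4] N\S   <
    [0,3] N   >
      [0,2] N/S   <
        [0,1] "cat" : PP
        [1,2] "clearly" : (N/S)\PP
      [2,3] "every" : S
    [3,4] "with" : (N\S)\N
  [4,5] "quickly" : S\(N\S)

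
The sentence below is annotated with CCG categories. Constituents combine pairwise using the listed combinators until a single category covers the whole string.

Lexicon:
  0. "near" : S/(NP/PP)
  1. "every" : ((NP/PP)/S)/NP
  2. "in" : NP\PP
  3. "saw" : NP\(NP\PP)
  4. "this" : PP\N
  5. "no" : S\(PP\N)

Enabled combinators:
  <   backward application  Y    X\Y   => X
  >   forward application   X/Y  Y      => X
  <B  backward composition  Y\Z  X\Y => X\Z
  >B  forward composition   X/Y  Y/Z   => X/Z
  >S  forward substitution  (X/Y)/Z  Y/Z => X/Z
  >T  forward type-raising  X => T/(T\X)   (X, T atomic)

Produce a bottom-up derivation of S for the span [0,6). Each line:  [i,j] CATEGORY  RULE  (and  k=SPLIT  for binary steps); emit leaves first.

[0,6] S   >
  [0,1] "near" : S/(NP/PP)
  [1,6] NP/PP   >
    [1,4] (NP/PP)/S   >
      [1,2] "every" : ((NP/PP)/S)/NP
      [2,4] NP   <
        [2,3] "in" : NP\PP
        [3,4] "saw" : NP\(NP\PP)
    [4,6] S   <
      [4,5] "this" : PP\N
      [5,6] "no" : S\(PP\N)

[0,1] S/(NP/PP)  lex  "near"
[1,2] ((NP/PP)/S)/NP  lex  "every"
[2,3] NP\PP  lex  "in"
[3,4] NP\(NP\PP)  lex  "saw"
[2,4] NP  <  k=3
[1,4] (NP/PP)/S  >  k=2
[4,5] PP\N  lex  "this"
[5,6] S\(PP\N)  lex  "no"
[4,6] S  <  k=5
[1,6] NP/PP  >  k=4
[0,6] S  >  k=1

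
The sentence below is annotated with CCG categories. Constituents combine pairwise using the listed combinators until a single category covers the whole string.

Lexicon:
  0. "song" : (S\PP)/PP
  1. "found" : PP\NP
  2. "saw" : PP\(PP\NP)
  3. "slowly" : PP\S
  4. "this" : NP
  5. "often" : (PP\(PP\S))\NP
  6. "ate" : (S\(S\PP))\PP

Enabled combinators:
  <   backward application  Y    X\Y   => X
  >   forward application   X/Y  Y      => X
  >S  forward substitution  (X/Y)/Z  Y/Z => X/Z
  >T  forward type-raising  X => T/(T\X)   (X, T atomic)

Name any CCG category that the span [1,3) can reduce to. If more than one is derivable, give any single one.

PP

[0,7] S   <
  [0,3] S\PP   >
    [0,1] "song" : (S\PP)/PP
    [1,3] PP   <
      [1,2] "found" : PP\NP
      [2,3] "saw" : PP\(PP\NP)
  [3,7] S\(S\PP)   <
    [3,6] PP   <
      [3,4] "slowly" : PP\S
      [4,6] PP\(PP\S)   <
        [4,5] "this" : NP
        [5,6] "often" : (PP\(PP\S))\NP
    [6,7] "ate" : (S\(S\PP))\PP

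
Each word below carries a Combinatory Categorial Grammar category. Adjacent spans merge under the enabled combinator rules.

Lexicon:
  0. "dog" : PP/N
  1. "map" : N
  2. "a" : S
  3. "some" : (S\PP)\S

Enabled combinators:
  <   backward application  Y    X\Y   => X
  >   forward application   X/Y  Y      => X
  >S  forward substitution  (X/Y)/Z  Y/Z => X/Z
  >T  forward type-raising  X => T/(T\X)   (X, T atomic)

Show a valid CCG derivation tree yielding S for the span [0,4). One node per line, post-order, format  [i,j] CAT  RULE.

[0,4] S   <
  [0,2] PP   >
    [0,1] "dog" : PP/N
    [1,2] "map" : N
  [2,4] S\PP   <
    [2,3] "a" : S
    [3,4] "some" : (S\PP)\S

[0,1] PP/N  lex  "dog"
[1,2] N  lex  "map"
[0,2] PP  >  k=1
[2,3] S  lex  "a"
[3,4] (S\PP)\S  lex  "some"
[2,4] S\PP  <  k=3
[0,4] S  <  k=2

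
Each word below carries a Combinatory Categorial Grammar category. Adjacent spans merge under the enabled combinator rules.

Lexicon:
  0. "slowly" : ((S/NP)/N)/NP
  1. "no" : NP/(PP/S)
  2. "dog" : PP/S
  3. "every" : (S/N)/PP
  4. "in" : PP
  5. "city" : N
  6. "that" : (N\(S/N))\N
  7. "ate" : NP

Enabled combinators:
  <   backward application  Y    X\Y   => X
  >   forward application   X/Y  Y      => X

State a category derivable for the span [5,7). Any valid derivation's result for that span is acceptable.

[0,8] S   >
  [0,7] S/NP   >
    [0,3] (S/NP)/N   >
      [0,1] "slowly" : ((S/NP)/N)/NP
      [1,3] NP   >
        [1,2] "no" : NP/(PP/S)
        [2,3] "dog" : PP/S
    [3,7] N   <
      [3,5] S/N   >
        [3,4] "every" : (S/N)/PP
        [4,5] "in" : PP
      [5,7] N\(S/N)   <
        [5,6] "city" : N
        [6,7] "that" : (N\(S/N))\N
  [7,8] "ate" : NP

N\(S/N)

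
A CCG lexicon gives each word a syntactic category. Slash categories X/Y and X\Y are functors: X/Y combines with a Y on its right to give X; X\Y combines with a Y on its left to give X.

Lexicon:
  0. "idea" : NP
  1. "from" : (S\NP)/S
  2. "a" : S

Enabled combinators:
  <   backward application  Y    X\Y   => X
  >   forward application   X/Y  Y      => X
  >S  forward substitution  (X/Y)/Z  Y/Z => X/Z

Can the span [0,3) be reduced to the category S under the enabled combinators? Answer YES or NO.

[0,3] S   <
  [0,1] "idea" : NP
  [1,3] S\NP   >
    [1,2] "from" : (S\NP)/S
    [2,3] "a" : S

YES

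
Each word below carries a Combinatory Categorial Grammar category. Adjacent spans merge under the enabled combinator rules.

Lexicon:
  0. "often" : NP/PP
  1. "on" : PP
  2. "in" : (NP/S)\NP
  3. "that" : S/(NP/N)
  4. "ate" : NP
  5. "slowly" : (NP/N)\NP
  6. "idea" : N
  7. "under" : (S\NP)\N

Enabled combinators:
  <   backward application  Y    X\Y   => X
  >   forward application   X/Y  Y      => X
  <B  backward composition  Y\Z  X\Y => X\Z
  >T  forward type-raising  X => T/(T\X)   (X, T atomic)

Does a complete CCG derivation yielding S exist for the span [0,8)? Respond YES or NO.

YES

[0,8] S   <
  [0,6] NP   >
    [0,3] NP/S   <
      [0,2] NP   >
        [0,1] "often" : NP/PP
        [1,2] "on" : PP
      [2,3] "in" : (NP/S)\NP
    [3,6] S   >
      [3,4] "that" : S/(NP/N)
      [4,6] NP/N   <
        [4,5] "ate" : NP
        [5,6] "slowly" : (NP/N)\NP
  [6,8] S\NP   <
    [6,7] "idea" : N
    [7,8] "under" : (S\NP)\N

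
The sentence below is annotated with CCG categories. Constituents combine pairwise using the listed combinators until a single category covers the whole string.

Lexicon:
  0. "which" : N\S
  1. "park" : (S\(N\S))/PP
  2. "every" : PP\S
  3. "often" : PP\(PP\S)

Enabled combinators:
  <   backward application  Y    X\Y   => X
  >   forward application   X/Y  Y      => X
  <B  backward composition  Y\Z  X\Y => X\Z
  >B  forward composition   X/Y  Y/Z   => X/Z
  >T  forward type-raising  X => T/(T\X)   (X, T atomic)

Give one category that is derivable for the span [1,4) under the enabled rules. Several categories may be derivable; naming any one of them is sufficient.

S\(N\S)

[0,4] S   <
  [0,1] "which" : N\S
  [1,4] S\(N\S)   >
    [1,2] "park" : (S\(N\S))/PP
    [2,4] PP   <
      [2,3] "every" : PP\S
      [3,4] "often" : PP\(PP\S)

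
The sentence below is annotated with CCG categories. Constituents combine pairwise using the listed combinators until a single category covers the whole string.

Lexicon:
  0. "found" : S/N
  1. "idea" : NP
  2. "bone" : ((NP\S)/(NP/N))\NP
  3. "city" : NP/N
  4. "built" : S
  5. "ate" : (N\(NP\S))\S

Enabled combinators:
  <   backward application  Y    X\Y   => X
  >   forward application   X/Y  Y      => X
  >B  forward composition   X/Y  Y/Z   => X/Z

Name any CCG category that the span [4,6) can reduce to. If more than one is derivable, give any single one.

[0,6] S   >
  [0,1] "found" : S/N
  [1,6] N   <
    [1,4] NP\S   >
      [1,3] (NP\S)/(NP/N)   <
        [1,2] "idea" : NP
        [2,3] "bone" : ((NP\S)/(NP/N))\NP
      [3,4] "city" : NP/N
    [4,6] N\(NP\S)   <
      [4,5] "built" : S
      [5,6] "ate" : (N\(NP\S))\S

N\(NP\S)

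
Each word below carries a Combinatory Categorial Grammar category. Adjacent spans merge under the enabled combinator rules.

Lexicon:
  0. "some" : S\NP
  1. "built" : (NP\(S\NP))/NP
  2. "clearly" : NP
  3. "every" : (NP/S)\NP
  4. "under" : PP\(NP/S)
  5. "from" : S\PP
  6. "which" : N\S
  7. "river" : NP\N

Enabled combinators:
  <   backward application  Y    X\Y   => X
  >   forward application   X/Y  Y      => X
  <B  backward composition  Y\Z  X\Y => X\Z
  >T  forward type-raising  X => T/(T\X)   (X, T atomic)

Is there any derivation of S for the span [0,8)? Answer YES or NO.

NO

S\NP (NP\(S\NP))/NP NP (NP/S)\NP PP\(NP/S) S\PP N\S NP\N
CKY chart[0,8] = {N/(N\NP), NP, NP/(NP\NP), PP/(PP\NP), S/(S\NP)}; S ∉ chart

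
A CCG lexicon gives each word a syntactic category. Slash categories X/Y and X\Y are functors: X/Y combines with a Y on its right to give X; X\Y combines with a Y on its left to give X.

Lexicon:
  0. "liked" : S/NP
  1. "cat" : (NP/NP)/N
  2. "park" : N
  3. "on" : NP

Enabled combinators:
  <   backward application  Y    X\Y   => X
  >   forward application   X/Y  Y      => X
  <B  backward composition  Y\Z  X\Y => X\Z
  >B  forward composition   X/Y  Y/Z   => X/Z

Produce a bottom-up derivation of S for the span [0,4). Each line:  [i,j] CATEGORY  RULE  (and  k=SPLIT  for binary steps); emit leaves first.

[0,4] S   >
  [0,3] S/NP   >B
    [0,1] "liked" : S/NP
    [1,3] NP/NP   >
      [1,2] "cat" : (NP/NP)/N
      [2,3] "park" : N
  [3,4] "on" : NP

[0,1] S/NP  lex  "liked"
[1,2] (NP/NP)/N  lex  "cat"
[2,3] N  lex  "park"
[1,3] NP/NP  >  k=2
[0,3] S/NP  >B  k=1
[3,4] NP  lex  "on"
[0,4] S  >  k=3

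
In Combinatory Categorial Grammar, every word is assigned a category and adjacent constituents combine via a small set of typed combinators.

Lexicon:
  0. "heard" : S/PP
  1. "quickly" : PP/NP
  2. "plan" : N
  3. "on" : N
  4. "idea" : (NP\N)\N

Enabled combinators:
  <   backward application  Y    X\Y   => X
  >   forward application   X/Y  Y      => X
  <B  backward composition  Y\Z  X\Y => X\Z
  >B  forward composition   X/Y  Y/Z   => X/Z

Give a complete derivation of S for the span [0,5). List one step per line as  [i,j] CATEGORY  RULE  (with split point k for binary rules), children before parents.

[0,1] S/PP  lex  "heard"
[1,2] PP/NP  lex  "quickly"
[0,2] S/NP  >B  k=1
[2,3] N  lex  "plan"
[3,4] N  lex  "on"
[4,5] (NP\N)\N  lex  "idea"
[3,5] NP\N  <  k=4
[2,5] NP  <  k=3
[0,5] S  >  k=2

[0,5] S   >
  [0,2] S/NP   >B
    [0,1] "heard" : S/PP
    [1,2] "quickly" : PP/NP
  [2,5] NP   <
    [2,3] "plan" : N
    [3,5] NP\N   <
      [3,4] "on" : N
      [4,5] "idea" : (NP\N)\N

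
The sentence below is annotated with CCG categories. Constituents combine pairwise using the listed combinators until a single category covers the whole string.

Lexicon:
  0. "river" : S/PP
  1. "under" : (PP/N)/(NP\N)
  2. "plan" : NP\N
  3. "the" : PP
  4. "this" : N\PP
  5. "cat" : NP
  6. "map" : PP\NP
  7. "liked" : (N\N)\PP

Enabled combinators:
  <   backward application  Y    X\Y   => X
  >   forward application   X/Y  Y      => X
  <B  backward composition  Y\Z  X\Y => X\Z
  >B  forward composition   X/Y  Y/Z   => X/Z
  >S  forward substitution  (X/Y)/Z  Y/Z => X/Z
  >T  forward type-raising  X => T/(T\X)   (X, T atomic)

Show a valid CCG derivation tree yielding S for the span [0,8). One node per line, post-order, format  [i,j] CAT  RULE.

[0,8] S   >
  [0,3] S/N   >B
    [0,1] "river" : S/PP
    [1,3] PP/N   >
      [1,2] "under" : (PP/N)/(NP\N)
      [2,3] "plan" : NP\N
  [3,8] N   >
    [3,4] N/(N\PP)   >T
      [3,4] "the" : PP
    [4,8] N\PP   <B
      [4,5] "this" : N\PP
      [5,8] N\N   <
        [5,7] PP   <
          [5,6] "cat" : NP
          [6,7] "map" : PP\NP
        [7,8] "liked" : (N\N)\PP

[0,1] S/PP  lex  "river"
[1,2] (PP/N)/(NP\N)  lex  "under"
[2,3] NP\N  lex  "plan"
[1,3] PP/N  >  k=2
[0,3] S/N  >B  k=1
[3,4] PP  lex  "the"
[3,4] N/(N\PP)  >T
[4,5] N\PP  lex  "this"
[5,6] NP  lex  "cat"
[6,7] PP\NP  lex  "map"
[5,7] PP  <  k=6
[7,8] (N\N)\PP  lex  "liked"
[5,8] N\N  <  k=7
[4,8] N\PP  <B  k=5
[3,8] N  >  k=4
[0,8] S  >  k=3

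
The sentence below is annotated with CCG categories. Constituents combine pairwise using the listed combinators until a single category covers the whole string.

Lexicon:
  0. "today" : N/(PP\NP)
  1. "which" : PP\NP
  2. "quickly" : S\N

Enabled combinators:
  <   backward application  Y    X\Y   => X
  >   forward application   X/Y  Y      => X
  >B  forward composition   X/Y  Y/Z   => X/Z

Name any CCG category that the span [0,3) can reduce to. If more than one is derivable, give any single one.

S

[0,3] S   <
  [0,2] N   >
    [0,1] "today" : N/(PP\NP)
    [1,2] "which" : PP\NP
  [2,3] "quickly" : S\N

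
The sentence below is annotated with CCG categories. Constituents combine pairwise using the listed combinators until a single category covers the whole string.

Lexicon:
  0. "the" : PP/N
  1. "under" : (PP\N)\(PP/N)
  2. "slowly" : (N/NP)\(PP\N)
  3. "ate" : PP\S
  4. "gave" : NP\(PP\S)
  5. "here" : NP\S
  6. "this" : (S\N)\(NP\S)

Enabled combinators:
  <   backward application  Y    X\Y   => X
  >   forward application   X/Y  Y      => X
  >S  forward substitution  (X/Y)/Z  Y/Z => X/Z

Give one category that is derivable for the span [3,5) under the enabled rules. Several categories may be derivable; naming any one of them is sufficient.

[0,7] S   <
  [0,5] N   >
    [0,3] N/NP   <
      [0,2] PP\N   <
        [0,1] "the" : PP/N
        [1,2] "under" : (PP\N)\(PP/N)
      [2,3] "slowly" : (N/NP)\(PP\N)
    [3,5] NP   <
      [3,4] "ate" : PP\S
      [4,5] "gave" : NP\(PP\S)
  [5,7] S\N   <
    [5,6] "here" : NP\S
    [6,7] "this" : (S\N)\(NP\S)

NP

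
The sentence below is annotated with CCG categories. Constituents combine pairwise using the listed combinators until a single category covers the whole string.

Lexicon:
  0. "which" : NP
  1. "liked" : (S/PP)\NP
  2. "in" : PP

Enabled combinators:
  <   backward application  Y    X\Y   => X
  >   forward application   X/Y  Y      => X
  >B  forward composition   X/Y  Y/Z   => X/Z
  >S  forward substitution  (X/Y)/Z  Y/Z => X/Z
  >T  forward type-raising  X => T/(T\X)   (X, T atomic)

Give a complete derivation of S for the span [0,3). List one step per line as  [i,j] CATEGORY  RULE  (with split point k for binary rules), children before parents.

[0,3] S   >
  [0,2] S/PP   <
    [0,1] "which" : NP
    [1,2] "liked" : (S/PP)\NP
  [2,3] "in" : PP

[0,1] NP  lex  "which"
[1,2] (S/PP)\NP  lex  "liked"
[0,2] S/PP  <  k=1
[2,3] PP  lex  "in"
[0,3] S  >  k=2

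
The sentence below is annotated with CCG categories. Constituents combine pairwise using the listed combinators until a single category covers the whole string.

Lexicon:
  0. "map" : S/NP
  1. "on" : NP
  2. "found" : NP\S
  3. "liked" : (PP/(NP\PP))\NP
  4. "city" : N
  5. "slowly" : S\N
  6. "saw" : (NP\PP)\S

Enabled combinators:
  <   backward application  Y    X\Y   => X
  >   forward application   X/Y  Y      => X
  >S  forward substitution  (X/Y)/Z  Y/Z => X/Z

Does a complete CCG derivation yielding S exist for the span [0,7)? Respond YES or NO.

NO

S/NP NP NP\S (PP/(NP\PP))\NP N S\N (NP\PP)\S
CKY chart[0,7] = {PP}; S ∉ chart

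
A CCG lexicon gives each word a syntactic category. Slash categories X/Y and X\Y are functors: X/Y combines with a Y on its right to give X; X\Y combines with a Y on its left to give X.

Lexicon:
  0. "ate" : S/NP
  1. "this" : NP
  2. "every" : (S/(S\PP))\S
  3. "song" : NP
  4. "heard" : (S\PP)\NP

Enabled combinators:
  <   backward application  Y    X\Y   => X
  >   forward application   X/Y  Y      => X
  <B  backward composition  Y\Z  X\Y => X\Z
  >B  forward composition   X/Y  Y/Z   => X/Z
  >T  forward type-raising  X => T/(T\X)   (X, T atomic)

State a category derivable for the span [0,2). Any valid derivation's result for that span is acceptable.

S

[0,5] S   >
  [0,3] S/(S\PP)   <
    [0,2] S   >
      [0,1] "ate" : S/NP
      [1,2] "this" : NP
    [2,3] "every" : (S/(S\PP))\S
  [3,5] S\PP   <
    [3,4] "song" : NP
    [4,5] "heard" : (S\PP)\NP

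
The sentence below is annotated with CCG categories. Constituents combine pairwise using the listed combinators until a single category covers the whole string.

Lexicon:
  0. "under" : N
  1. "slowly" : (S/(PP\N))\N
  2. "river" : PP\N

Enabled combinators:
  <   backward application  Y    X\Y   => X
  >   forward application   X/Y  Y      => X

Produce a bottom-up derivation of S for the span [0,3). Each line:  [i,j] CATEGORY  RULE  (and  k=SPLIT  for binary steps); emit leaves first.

[0,1] N  lex  "under"
[1,2] (S/(PP\N))\N  lex  "slowly"
[0,2] S/(PP\N)  <  k=1
[2,3] PP\N  lex  "river"
[0,3] S  >  k=2

[0,3] S   >
  [0,2] S/(PP\N)   <
    [0,1] "under" : N
    [1,2] "slowly" : (S/(PP\N))\N
  [2,3] "river" : PP\N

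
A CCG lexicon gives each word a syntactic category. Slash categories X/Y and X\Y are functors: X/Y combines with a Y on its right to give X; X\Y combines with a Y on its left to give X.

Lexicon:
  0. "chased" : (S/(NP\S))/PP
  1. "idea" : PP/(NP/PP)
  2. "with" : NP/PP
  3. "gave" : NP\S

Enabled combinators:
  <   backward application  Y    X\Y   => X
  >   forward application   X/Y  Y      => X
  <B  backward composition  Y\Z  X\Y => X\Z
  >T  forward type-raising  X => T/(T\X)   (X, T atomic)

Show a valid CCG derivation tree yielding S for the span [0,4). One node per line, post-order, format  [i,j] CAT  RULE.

[0,1] (S/(NP\S))/PP  lex  "chased"
[1,2] PP/(NP/PP)  lex  "idea"
[2,3] NP/PP  lex  "with"
[1,3] PP  >  k=2
[0,3] S/(NP\S)  >  k=1
[3,4] NP\S  lex  "gave"
[0,4] S  >  k=3

[0,4] S   >
  [0,3] S/(NP\S)   >
    [0,1] "chased" : (S/(NP\S))/PP
    [1,3] PP   >
      [1,2] "idea" : PP/(NP/PP)
      [2,3] "with" : NP/PP
  [3,4] "gave" : NP\S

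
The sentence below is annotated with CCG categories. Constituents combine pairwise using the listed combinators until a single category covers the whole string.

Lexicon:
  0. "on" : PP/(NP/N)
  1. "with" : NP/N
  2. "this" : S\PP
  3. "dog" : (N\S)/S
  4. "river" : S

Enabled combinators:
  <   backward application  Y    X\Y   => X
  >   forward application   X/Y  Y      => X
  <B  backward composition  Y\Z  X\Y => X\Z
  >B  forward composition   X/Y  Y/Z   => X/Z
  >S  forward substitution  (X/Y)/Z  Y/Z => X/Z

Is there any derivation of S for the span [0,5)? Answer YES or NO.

PP/(NP/N) NP/N S\PP (N\S)/S S
CKY chart[0,5] = {N}; S ∉ chart

NO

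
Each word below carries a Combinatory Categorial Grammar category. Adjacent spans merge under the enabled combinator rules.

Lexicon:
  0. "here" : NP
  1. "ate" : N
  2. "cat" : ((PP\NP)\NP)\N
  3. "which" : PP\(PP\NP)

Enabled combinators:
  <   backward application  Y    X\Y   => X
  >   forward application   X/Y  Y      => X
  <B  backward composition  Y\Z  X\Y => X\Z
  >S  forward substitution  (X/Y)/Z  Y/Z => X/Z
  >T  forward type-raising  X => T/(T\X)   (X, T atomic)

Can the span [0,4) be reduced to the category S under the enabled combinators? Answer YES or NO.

NO

NP N ((PP\NP)\NP)\N PP\(PP\NP)
CKY chart[0,4] = {N/(N\PP), NP/(NP\PP), PP, PP/(PP\PP), S/(S\PP)}; S ∉ chart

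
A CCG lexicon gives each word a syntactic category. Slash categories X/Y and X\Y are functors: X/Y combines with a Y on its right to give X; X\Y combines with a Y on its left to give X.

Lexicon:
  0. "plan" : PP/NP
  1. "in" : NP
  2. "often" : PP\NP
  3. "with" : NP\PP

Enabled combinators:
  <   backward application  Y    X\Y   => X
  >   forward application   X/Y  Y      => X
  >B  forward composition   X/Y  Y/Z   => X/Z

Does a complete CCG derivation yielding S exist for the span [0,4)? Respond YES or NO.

PP/NP NP PP\NP NP\PP
CKY chart[0,4] = {PP}; S ∉ chart

NO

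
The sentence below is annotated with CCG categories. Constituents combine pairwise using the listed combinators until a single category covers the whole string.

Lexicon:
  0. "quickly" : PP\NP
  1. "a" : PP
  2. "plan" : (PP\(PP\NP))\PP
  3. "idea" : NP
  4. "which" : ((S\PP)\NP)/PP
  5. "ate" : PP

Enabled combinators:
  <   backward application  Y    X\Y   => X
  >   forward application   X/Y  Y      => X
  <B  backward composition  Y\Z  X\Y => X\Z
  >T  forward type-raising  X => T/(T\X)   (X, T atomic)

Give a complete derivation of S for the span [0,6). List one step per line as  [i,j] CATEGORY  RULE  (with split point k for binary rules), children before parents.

[0,1] PP\NP  lex  "quickly"
[1,2] PP  lex  "a"
[2,3] (PP\(PP\NP))\PP  lex  "plan"
[1,3] PP\(PP\NP)  <  k=2
[0,3] PP  <  k=1
[3,4] NP  lex  "idea"
[4,5] ((S\PP)\NP)/PP  lex  "which"
[5,6] PP  lex  "ate"
[4,6] (S\PP)\NP  >  k=5
[3,6] S\PP  <  k=4
[0,6] S  <  k=3

[0,6] S   <
  [0,3] PP   <
    [0,1] "quickly" : PP\NP
    [1,3] PP\(PP\NP)   <
      [1,2] "a" : PP
      [2,3] "plan" : (PP\(PP\NP))\PP
  [3,6] S\PP   <
    [3,4] "idea" : NP
    [4,6] (S\PP)\NP   >
      [4,5] "which" : ((S\PP)\NP)/PP
      [5,6] "ate" : PP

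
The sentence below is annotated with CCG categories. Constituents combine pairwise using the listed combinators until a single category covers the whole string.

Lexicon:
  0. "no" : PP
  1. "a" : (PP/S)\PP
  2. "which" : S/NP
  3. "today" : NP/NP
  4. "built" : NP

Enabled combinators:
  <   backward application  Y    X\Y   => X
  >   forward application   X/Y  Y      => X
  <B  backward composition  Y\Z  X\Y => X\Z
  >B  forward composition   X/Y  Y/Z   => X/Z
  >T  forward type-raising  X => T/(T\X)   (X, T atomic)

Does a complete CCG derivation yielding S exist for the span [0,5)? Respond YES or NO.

NO

PP (PP/S)\PP S/NP NP/NP NP
CKY chart[0,5] = {N/(N\PP), NP/(NP\PP), PP, PP/(NP\NP), PP/(PP\PP), PP/(S\S), S/(S\PP)}; S ∉ chart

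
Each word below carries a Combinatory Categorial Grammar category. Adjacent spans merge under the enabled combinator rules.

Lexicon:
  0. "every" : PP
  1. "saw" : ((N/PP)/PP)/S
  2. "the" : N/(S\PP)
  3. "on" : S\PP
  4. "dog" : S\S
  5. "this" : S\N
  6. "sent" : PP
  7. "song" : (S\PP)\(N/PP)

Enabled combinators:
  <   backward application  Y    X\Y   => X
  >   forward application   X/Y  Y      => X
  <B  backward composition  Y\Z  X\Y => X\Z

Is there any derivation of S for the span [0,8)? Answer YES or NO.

[0,8] S   <
  [0,1] "every" : PP
  [1,8] S\PP   <
    [1,7] N/PP   >
      [1,6] (N/PP)/PP   >
        [1,2] "saw" : ((N/PP)/PP)/S
        [2,6] S   <
          [2,5] N   >
            [2,3] "the" : N/(S\PP)
            [3,5] S\PP   <B
              [3,4] "on" : S\PP
              [4,5] "dog" : S\S
          [5,6] "this" : S\N
      [6,7] "sent" : PP
    [7,8] "song" : (S\PP)\(N/PP)

YES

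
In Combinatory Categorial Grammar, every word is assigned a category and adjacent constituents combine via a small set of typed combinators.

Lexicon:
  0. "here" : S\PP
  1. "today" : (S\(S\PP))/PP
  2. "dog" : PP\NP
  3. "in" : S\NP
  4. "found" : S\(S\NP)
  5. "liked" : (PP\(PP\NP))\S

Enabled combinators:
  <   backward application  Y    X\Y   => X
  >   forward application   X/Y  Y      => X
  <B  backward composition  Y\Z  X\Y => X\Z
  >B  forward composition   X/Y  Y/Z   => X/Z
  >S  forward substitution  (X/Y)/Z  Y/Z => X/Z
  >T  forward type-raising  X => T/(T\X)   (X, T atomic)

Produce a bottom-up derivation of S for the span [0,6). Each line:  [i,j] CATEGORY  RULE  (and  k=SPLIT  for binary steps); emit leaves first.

[0,6] S   <
  [0,1] "here" : S\PP
  [1,6] S\(S\PP)   >
    [1,2] "today" : (S\(S\PP))/PP
    [2,6] PP   <
      [2,3] "dog" : PP\NP
      [3,6] PP\(PP\NP)   <
        [3,5] S   <
          [3,4] "in" : S\NP
          [4,5] "found" : S\(S\NP)
        [5,6] "liked" : (PP\(PP\NP))\S

[0,1] S\PP  lex  "here"
[1,2] (S\(S\PP))/PP  lex  "today"
[2,3] PP\NP  lex  "dog"
[3,4] S\NP  lex  "in"
[4,5] S\(S\NP)  lex  "found"
[3,5] S  <  k=4
[5,6] (PP\(PP\NP))\S  lex  "liked"
[3,6] PP\(PP\NP)  <  k=5
[2,6] PP  <  k=3
[1,6] S\(S\PP)  >  k=2
[0,6] S  <  k=1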